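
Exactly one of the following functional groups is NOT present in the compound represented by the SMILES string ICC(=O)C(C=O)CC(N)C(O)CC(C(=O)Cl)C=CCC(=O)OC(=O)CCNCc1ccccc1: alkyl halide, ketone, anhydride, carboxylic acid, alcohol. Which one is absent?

alkyl halide: present (ICH2 — halogen on an sp³ carbon → alkyl halide).
anhydride: present (CH2CO-O-COCH2 — two acyl groups sharing one oxygen, –C(=O)–O–C(=O)– → anhydride).
ketone: present (CO — –C(=O)– with carbon on both sides → ketone).
alcohol: present (CH(OH) — –OH on an sp³ carbon → alcohol (secondary)).
carboxylic acid: no segment matches this pattern.

carboxylic acid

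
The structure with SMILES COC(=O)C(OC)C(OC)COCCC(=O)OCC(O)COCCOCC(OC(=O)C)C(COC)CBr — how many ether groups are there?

6

Reading the structure from left to right:
  CH3OOC: CH3O–C(=O)–: carbonyl C bonded to C and to –OCH3 → ester (not ketone + ether).
  CH(OCH3): pendant –OCH3: C–O–C with sp³ C, no adjacent C=O → ether.
  CH(OCH3): pendant –OCH3: C–O–C with sp³ C, no adjacent C=O → ether.
  CH2OCH2: C–O–C with sp³ carbons on both sides and no adjacent C=O → ether.
  CH2COOCH2: –C(=O)–O–C with C on the carbonyl side → ester.
  CH(OH): –OH on an sp³ carbon → alcohol (secondary).
  CH2OCH2: C–O–C with sp³ carbons on both sides and no adjacent C=O → ether.
  CH2OCH2: C–O–C with sp³ carbons on both sides and no adjacent C=O → ether.
  CH(OCOCH3): pendant –OC(=O)CH3: an acyloxy group → ester.
  CH(CH2OCH3): pendant –CH2OCH3: C–O–C linkage → ether.
  CH2Br: halogen on an sp³ carbon → alkyl halide.
Ether appears at: CH(OCH3), CH(OCH3), CH2OCH2, CH2OCH2, CH2OCH2, CH(CH2OCH3) → 6.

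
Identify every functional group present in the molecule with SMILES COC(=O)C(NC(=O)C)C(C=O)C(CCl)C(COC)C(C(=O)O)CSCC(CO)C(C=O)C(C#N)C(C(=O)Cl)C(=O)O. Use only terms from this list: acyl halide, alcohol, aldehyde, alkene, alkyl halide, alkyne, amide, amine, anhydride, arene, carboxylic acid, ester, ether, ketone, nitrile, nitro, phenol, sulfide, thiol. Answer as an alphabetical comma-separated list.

acyl halide, alcohol, aldehyde, alkyl halide, amide, carboxylic acid, ester, ether, nitrile, sulfide

CH3O–C(=O)–: carbonyl C bonded to C and to –OCH3 → ester (not ketone + ether).
pendant –NHC(=O)CH3: N bonded to a carbonyl → amide (not amine).
pendant –CHO: carbonyl C bonded to C and H → aldehyde.
pendant –CH2X: halogen on sp³ carbon → alkyl halide.
pendant –CH2OCH3: C–O–C linkage → ether.
pendant –COOH: carbonyl C bonded to C and –OH → carboxylic acid.
C–S–C linkage → sulfide (thioether).
pendant –CH2OH on an sp³ backbone C → alcohol.
pendant –CHO: carbonyl C bonded to C and H → aldehyde.
pendant –C≡N: nitrile.
pendant –C(=O)X: carbonyl C bonded to C and halogen → acyl halide.
–COOH: carbonyl C bonded to –OH and C → carboxylic acid (the –OH is not a separate alcohol).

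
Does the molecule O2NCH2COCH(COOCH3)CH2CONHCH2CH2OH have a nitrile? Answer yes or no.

no

Taking each segment in turn:
  O2NCH2: –NO2 on carbon → nitro group.
  CO: –C(=O)– with carbon on both sides → ketone.
  CH(COOCH3): pendant –COOCH3: carbonyl C bonded to C and –OCH3 → ester.
  CH2CONHCH2: –C(=O)–N– linkage → amide (the N is not an amine).
  CH2OH: –OH on an sp³ carbon → alcohol.
The groups actually present are: alcohol, amide, ester, ketone, nitro.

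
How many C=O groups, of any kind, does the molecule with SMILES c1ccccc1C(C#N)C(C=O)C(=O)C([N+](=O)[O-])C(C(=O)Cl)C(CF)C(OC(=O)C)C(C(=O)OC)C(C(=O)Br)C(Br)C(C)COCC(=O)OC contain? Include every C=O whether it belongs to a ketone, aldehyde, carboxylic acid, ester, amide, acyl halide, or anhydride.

7

CH(CHO): aldehyde, 1 C=O (running total 1).
CO: ketone, 1 C=O (running total 2).
CH(COCl): acyl halide, 1 C=O (running total 3).
CH(OCOCH3): ester, 1 C=O (running total 4).
CH(COOCH3): ester, 1 C=O (running total 5).
CH(COBr): acyl halide, 1 C=O (running total 6).
COOCH3: ester, 1 C=O (running total 7).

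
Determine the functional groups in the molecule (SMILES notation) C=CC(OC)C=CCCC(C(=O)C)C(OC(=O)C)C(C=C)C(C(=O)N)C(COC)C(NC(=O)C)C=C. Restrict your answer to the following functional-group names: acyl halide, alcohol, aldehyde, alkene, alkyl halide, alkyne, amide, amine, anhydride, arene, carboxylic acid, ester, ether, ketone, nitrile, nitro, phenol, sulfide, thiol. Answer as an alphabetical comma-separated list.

alkene, amide, ester, ether, ketone

C=C double bond → alkene.
pendant –OCH3: C–O–C with sp³ C, no adjacent C=O → ether.
C=C double bond → alkene.
pendant –COCH3: carbonyl C bonded to two carbons → ketone.
pendant –OC(=O)CH3: an acyloxy group → ester.
pendant –CH=CH2: C=C double bond → alkene.
pendant –CONH2: carbonyl C bonded to C and N → amide.
pendant –CH2OCH3: C–O–C linkage → ether.
pendant –NHC(=O)CH3: N bonded to a carbonyl → amide (not amine).
C=C double bond → alkene.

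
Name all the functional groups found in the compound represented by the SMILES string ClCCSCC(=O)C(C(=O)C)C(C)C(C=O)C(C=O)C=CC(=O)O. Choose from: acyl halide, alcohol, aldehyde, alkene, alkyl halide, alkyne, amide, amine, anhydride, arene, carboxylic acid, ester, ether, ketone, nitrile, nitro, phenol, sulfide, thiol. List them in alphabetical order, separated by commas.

aldehyde, alkene, alkyl halide, carboxylic acid, ketone, sulfide

halogen on an sp³ carbon → alkyl halide.
C–S–C linkage → sulfide (thioether).
–C(=O)– with carbon on both sides → ketone.
pendant –COCH3: carbonyl C bonded to two carbons → ketone.
pendant –CHO: carbonyl C bonded to C and H → aldehyde.
pendant –CHO: carbonyl C bonded to C and H → aldehyde.
C=C double bond → alkene.
–COOH: carbonyl C bonded to –OH and C → carboxylic acid (the –OH is not a separate alcohol).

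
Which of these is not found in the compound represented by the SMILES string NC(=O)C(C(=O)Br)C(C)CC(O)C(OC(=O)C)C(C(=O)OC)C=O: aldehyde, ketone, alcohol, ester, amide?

ketone

alcohol: present (CH(OH) — –OH on an sp³ carbon → alcohol (secondary)).
amide: present (H2NCO — –C(=O)NH2: carbonyl C bonded to C and to N → amide (the N is not a separate amine)).
aldehyde: present (CHO — terminal –CHO: carbonyl C bonded to H and C → aldehyde).
ester: present (CH(OCOCH3) — pendant –OC(=O)CH3: an acyloxy group → ester).
ketone: absent. In each of CH(OCOCH3) and CH(COOCH3), the C=O is bonded to an –O–C group, which defines an ester, not a ketone. In H2NCO, the C=O is bonded to nitrogen, which defines an amide, not a ketone. In CHO, the carbonyl carbon carries an H, so it is an aldehyde, not a ketone. In CH(COBr), the C=O is bonded to a halogen, which defines an acyl halide, not a ketone.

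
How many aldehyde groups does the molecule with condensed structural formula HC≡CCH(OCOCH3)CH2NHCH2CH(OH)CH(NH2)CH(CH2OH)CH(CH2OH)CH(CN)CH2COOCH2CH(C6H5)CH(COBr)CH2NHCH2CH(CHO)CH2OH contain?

1

Reading the structure from left to right:
  HC≡C: C≡C triple bond → alkyne.
  CH(OCOCH3): pendant –OC(=O)CH3: an acyloxy group → ester.
  CH2NHCH2: C–N–C with sp³ carbons and no adjacent C=O → amine (secondary).
  CH(OH): –OH on an sp³ carbon → alcohol (secondary).
  CH(NH2): –NH2 on an sp³ carbon with no adjacent C=O → amine.
  CH(CH2OH): pendant –CH2OH on an sp³ backbone C → alcohol.
  CH(CH2OH): pendant –CH2OH on an sp³ backbone C → alcohol.
  CH(CN): pendant –C≡N: nitrile.
  CH2COOCH2: –C(=O)–O–C with C on the carbonyl side → ester.
  CH(C6H5): pendant –C6H5: benzene ring → arene.
  CH(COBr): pendant –C(=O)X: carbonyl C bonded to C and halogen → acyl halide.
  CH2NHCH2: C–N–C with sp³ carbons and no adjacent C=O → amine (secondary).
  CH(CHO): pendant –CHO: carbonyl C bonded to C and H → aldehyde.
  CH2OH: –OH on an sp³ carbon → alcohol.
Aldehyde appears at: CH(CHO) → 1.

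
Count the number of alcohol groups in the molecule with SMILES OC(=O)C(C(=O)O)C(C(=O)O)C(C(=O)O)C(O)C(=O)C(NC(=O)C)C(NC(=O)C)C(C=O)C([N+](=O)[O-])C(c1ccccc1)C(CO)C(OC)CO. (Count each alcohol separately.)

3

Reading the structure from left to right:
  HOOC: –COOH: carbonyl C bonded to –OH and C → carboxylic acid (the –OH is not a separate alcohol).
  CH(COOH): pendant –COOH: carbonyl C bonded to C and –OH → carboxylic acid.
  CH(COOH): pendant –COOH: carbonyl C bonded to C and –OH → carboxylic acid.
  CH(COOH): pendant –COOH: carbonyl C bonded to C and –OH → carboxylic acid.
  CH(OH): –OH on an sp³ carbon → alcohol (secondary).
  CO: –C(=O)– with carbon on both sides → ketone.
  CH(NHCOCH3): pendant –NHC(=O)CH3: N bonded to a carbonyl → amide (not amine).
  CH(NHCOCH3): pendant –NHC(=O)CH3: N bonded to a carbonyl → amide (not amine).
  CH(CHO): pendant –CHO: carbonyl C bonded to C and H → aldehyde.
  CH(NO2): –NO2 on an sp³ carbon → nitro (the N=O is not a carbonyl).
  CH(C6H5): pendant –C6H5: benzene ring → arene.
  CH(CH2OH): pendant –CH2OH on an sp³ backbone C → alcohol.
  CH(OCH3): pendant –OCH3: C–O–C with sp³ C, no adjacent C=O → ether.
  CH2OH: –OH on an sp³ carbon → alcohol.
Alcohol appears at: CH(OH), CH(CH2OH), CH2OH → 3.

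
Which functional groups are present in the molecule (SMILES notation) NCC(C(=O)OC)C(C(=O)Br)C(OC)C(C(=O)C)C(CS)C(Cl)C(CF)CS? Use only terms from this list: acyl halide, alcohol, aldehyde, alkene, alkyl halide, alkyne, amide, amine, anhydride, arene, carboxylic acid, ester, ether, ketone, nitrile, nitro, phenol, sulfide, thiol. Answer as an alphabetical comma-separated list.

acyl halide, alkyl halide, amine, ester, ether, ketone, thiol

Taking each segment in turn:
  H2NCH2: –NH2 on an sp³ carbon with no adjacent C=O → amine.
  CH(COOCH3): pendant –COOCH3: carbonyl C bonded to C and –OCH3 → ester.
  CH(COBr): pendant –C(=O)X: carbonyl C bonded to C and halogen → acyl halide.
  CH(OCH3): pendant –OCH3: C–O–C with sp³ C, no adjacent C=O → ether.
  CH(COCH3): pendant –COCH3: carbonyl C bonded to two carbons → ketone.
  CH(CH2SH): pendant –CH2SH → thiol.
  CH(Cl): halogen on an sp³ carbon → alkyl halide.
  CH(CH2F): pendant –CH2X: halogen on sp³ carbon → alkyl halide.
  CH2SH: –SH on an sp³ carbon → thiol.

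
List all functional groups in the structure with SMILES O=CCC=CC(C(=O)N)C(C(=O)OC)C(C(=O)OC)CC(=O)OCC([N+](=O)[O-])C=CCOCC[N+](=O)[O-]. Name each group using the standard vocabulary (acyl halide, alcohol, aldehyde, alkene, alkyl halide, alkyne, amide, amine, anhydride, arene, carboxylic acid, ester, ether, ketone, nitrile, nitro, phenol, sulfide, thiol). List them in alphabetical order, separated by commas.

terminal –CHO: carbonyl C bonded to H and C → aldehyde.
C=C double bond → alkene.
pendant –CONH2: carbonyl C bonded to C and N → amide.
pendant –COOCH3: carbonyl C bonded to C and –OCH3 → ester.
pendant –COOCH3: carbonyl C bonded to C and –OCH3 → ester.
–C(=O)–O–C with C on the carbonyl side → ester.
–NO2 on an sp³ carbon → nitro (the N=O is not a carbonyl).
C=C double bond → alkene.
C–O–C with sp³ carbons on both sides and no adjacent C=O → ether.
–NO2 on carbon → nitro group.

aldehyde, alkene, amide, ester, ether, nitro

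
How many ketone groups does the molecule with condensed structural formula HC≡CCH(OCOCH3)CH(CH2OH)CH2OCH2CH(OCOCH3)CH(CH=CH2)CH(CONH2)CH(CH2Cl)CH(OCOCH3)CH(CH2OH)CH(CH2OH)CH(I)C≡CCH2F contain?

C≡C triple bond → alkyne.
pendant –OC(=O)CH3: an acyloxy group → ester.
pendant –CH2OH on an sp³ backbone C → alcohol.
C–O–C with sp³ carbons on both sides and no adjacent C=O → ether.
pendant –OC(=O)CH3: an acyloxy group → ester.
pendant –CH=CH2: C=C double bond → alkene.
pendant –CONH2: carbonyl C bonded to C and N → amide.
pendant –CH2X: halogen on sp³ carbon → alkyl halide.
pendant –OC(=O)CH3: an acyloxy group → ester.
pendant –CH2OH on an sp³ backbone C → alcohol.
pendant –CH2OH on an sp³ backbone C → alcohol.
halogen on an sp³ carbon → alkyl halide.
C≡C triple bond → alkyne.
halogen on an sp³ carbon → alkyl halide.
No segment is a ketone: CH(OCOCH3) is ester, not ketone; CH(OCOCH3) is ester, not ketone; CH(CONH2) is amide, not ketone. → 0.

0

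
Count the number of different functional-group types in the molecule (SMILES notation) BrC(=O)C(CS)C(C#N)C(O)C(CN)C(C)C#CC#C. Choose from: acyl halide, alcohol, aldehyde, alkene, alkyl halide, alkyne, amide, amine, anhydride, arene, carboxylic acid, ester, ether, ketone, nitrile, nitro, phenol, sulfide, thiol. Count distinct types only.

6

–C(=O)Br: carbonyl C bonded to C and to a halogen → acyl halide (not alkyl halide).
pendant –CH2SH → thiol.
pendant –C≡N: nitrile.
–OH on an sp³ carbon → alcohol (secondary).
pendant –CH2NH2: N on sp³ C, no adjacent C=O → amine.
C≡C triple bond → alkyne.
C≡C triple bond → alkyne.
Distinct types present: acyl halide, alcohol, alkyne, amine, nitrile, thiol.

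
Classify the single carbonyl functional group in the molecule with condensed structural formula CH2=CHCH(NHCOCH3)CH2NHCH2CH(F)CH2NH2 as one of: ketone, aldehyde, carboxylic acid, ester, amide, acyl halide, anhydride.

The carbonyl is in the CH(NHCOCH3) segment: pendant –NHC(=O)CH3: N bonded to a carbonyl → amide (not amine).

amide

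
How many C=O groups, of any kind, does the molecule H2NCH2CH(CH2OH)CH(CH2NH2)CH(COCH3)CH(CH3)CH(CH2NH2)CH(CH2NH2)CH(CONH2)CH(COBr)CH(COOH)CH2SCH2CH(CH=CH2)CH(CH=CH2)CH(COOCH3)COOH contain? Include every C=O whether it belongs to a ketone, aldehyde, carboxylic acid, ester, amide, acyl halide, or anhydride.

CH(COCH3): ketone, 1 C=O (running total 1).
CH(CONH2): amide, 1 C=O (running total 2).
CH(COBr): acyl halide, 1 C=O (running total 3).
CH(COOH): carboxylic acid, 1 C=O (running total 4).
CH(COOCH3): ester, 1 C=O (running total 5).
COOH: carboxylic acid, 1 C=O (running total 6).

6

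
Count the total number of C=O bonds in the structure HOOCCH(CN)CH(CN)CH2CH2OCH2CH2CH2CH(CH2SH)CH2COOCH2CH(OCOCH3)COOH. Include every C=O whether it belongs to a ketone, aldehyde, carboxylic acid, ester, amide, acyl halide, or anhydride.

4

HOOC: carboxylic acid, 1 C=O (running total 1).
CH2COOCH2: ester, 1 C=O (running total 2).
CH(OCOCH3): ester, 1 C=O (running total 3).
COOH: carboxylic acid, 1 C=O (running total 4).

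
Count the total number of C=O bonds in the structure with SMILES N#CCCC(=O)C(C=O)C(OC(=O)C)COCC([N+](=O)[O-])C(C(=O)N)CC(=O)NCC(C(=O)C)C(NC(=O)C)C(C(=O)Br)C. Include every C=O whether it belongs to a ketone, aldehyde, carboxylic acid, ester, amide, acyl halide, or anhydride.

8

CO: ketone, 1 C=O (running total 1).
CH(CHO): aldehyde, 1 C=O (running total 2).
CH(OCOCH3): ester, 1 C=O (running total 3).
CH(CONH2): amide, 1 C=O (running total 4).
CH2CONHCH2: amide, 1 C=O (running total 5).
CH(COCH3): ketone, 1 C=O (running total 6).
CH(NHCOCH3): amide, 1 C=O (running total 7).
CH(COBr): acyl halide, 1 C=O (running total 8).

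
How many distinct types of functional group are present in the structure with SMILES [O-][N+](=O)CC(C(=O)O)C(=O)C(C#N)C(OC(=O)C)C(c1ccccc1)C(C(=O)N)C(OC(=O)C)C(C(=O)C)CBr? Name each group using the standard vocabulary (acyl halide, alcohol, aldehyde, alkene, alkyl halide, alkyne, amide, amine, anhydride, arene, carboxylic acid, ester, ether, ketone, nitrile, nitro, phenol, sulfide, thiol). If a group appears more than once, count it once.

Taking each segment in turn:
  O2NCH2: –NO2 on carbon → nitro group.
  CH(COOH): pendant –COOH: carbonyl C bonded to C and –OH → carboxylic acid.
  CO: –C(=O)– with carbon on both sides → ketone.
  CH(CN): pendant –C≡N: nitrile.
  CH(OCOCH3): pendant –OC(=O)CH3: an acyloxy group → ester.
  CH(C6H5): pendant –C6H5: benzene ring → arene.
  CH(CONH2): pendant –CONH2: carbonyl C bonded to C and N → amide.
  CH(OCOCH3): pendant –OC(=O)CH3: an acyloxy group → ester.
  CH(COCH3): pendant –COCH3: carbonyl C bonded to two carbons → ketone.
  CH2Br: halogen on an sp³ carbon → alkyl halide.
Distinct types present: alkyl halide, amide, arene, carboxylic acid, ester, ketone, nitrile, nitro.

8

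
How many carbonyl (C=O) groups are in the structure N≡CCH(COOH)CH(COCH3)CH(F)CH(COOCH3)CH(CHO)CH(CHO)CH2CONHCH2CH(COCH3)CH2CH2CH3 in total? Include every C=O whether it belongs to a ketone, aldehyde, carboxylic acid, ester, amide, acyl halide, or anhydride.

CH(COOH): carboxylic acid, 1 C=O (running total 1).
CH(COCH3): ketone, 1 C=O (running total 2).
CH(COOCH3): ester, 1 C=O (running total 3).
CH(CHO): aldehyde, 1 C=O (running total 4).
CH(CHO): aldehyde, 1 C=O (running total 5).
CH2CONHCH2: amide, 1 C=O (running total 6).
CH(COCH3): ketone, 1 C=O (running total 7).

7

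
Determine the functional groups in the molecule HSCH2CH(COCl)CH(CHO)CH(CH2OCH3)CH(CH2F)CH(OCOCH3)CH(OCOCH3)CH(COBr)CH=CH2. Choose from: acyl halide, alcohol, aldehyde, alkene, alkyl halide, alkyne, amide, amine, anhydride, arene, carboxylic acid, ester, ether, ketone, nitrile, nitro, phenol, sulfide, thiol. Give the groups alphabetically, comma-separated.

acyl halide, aldehyde, alkene, alkyl halide, ester, ether, thiol

–SH on an sp³ carbon → thiol.
pendant –C(=O)X: carbonyl C bonded to C and halogen → acyl halide.
pendant –CHO: carbonyl C bonded to C and H → aldehyde.
pendant –CH2OCH3: C–O–C linkage → ether.
pendant –CH2X: halogen on sp³ carbon → alkyl halide.
pendant –OC(=O)CH3: an acyloxy group → ester.
pendant –OC(=O)CH3: an acyloxy group → ester.
pendant –C(=O)X: carbonyl C bonded to C and halogen → acyl halide.
C=C double bond → alkene.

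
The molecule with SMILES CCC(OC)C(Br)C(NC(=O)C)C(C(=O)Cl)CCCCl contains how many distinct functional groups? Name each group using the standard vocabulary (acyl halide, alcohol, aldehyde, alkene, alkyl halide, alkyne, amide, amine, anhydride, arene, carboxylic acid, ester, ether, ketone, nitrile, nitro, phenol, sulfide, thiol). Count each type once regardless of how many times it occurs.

Reading the structure from left to right:
  CH(OCH3): pendant –OCH3: C–O–C with sp³ C, no adjacent C=O → ether.
  CH(Br): halogen on an sp³ carbon → alkyl halide.
  CH(NHCOCH3): pendant –NHC(=O)CH3: N bonded to a carbonyl → amide (not amine).
  CH(COCl): pendant –C(=O)X: carbonyl C bonded to C and halogen → acyl halide.
  CH2Cl: halogen on an sp³ carbon → alkyl halide.
Distinct types present: acyl halide, alkyl halide, amide, ether.

4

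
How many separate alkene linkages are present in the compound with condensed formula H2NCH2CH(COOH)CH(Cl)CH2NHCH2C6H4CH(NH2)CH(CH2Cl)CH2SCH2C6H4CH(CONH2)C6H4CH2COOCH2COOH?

–NH2 on an sp³ carbon with no adjacent C=O → amine.
pendant –COOH: carbonyl C bonded to C and –OH → carboxylic acid.
halogen on an sp³ carbon → alkyl halide.
C–N–C with sp³ carbons and no adjacent C=O → amine (secondary).
para-disubstituted benzene ring → arene.
–NH2 on an sp³ carbon with no adjacent C=O → amine.
pendant –CH2X: halogen on sp³ carbon → alkyl halide.
C–S–C linkage → sulfide (thioether).
para-disubstituted benzene ring → arene.
pendant –CONH2: carbonyl C bonded to C and N → amide.
para-disubstituted benzene ring → arene.
–C(=O)–O–C with C on the carbonyl side → ester.
–COOH: carbonyl C bonded to –OH and C → carboxylic acid (the –OH is not a separate alcohol).
No segment is a alkene: C6H4 is arene, not alkene; C6H4 is arene, not alkene; C6H4 is arene, not alkene. → 0.

0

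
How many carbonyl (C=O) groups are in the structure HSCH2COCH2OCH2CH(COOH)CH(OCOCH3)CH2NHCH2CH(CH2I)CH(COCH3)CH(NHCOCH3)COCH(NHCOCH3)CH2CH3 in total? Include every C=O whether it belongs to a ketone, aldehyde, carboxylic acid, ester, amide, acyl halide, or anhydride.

CO: ketone, 1 C=O (running total 1).
CH(COOH): carboxylic acid, 1 C=O (running total 2).
CH(OCOCH3): ester, 1 C=O (running total 3).
CH(COCH3): ketone, 1 C=O (running total 4).
CH(NHCOCH3): amide, 1 C=O (running total 5).
CO: ketone, 1 C=O (running total 6).
CH(NHCOCH3): amide, 1 C=O (running total 7).

7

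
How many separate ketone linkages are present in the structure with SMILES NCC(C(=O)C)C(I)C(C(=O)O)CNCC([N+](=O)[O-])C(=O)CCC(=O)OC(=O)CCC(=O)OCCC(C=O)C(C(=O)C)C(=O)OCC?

Taking each segment in turn:
  H2NCH2: –NH2 on an sp³ carbon with no adjacent C=O → amine.
  CH(COCH3): pendant –COCH3: carbonyl C bonded to two carbons → ketone.
  CH(I): halogen on an sp³ carbon → alkyl halide.
  CH(COOH): pendant –COOH: carbonyl C bonded to C and –OH → carboxylic acid.
  CH2NHCH2: C–N–C with sp³ carbons and no adjacent C=O → amine (secondary).
  CH(NO2): –NO2 on an sp³ carbon → nitro (the N=O is not a carbonyl).
  CO: –C(=O)– with carbon on both sides → ketone.
  CH2CO-O-COCH2: two acyl groups sharing one oxygen, –C(=O)–O–C(=O)– → anhydride.
  CH2COOCH2: –C(=O)–O–C with C on the carbonyl side → ester.
  CH(CHO): pendant –CHO: carbonyl C bonded to C and H → aldehyde.
  CH(COCH3): pendant –COCH3: carbonyl C bonded to two carbons → ketone.
  COOCH2CH3: –C(=O)OCH2CH3: carbonyl C bonded to C and to –OEt → ester.
Ketone appears at: CH(COCH3), CO, CH(COCH3) → 3.

3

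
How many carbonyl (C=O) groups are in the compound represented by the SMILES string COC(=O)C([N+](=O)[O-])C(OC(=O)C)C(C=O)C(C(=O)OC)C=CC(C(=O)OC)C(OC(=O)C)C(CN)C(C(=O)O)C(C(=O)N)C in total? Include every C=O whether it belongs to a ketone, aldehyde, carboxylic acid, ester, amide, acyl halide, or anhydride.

CH3OOC: ester, 1 C=O (running total 1).
CH(OCOCH3): ester, 1 C=O (running total 2).
CH(CHO): aldehyde, 1 C=O (running total 3).
CH(COOCH3): ester, 1 C=O (running total 4).
CH(COOCH3): ester, 1 C=O (running total 5).
CH(OCOCH3): ester, 1 C=O (running total 6).
CH(COOH): carboxylic acid, 1 C=O (running total 7).
CH(CONH2): amide, 1 C=O (running total 8).

8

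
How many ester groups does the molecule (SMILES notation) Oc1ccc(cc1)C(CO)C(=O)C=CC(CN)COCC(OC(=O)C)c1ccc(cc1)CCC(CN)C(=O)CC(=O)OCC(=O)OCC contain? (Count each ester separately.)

–OH attached directly to an aromatic ring → phenol (not alcohol); the ring itself is an arene.
pendant –CH2OH on an sp³ backbone C → alcohol.
–C(=O)– with carbon on both sides → ketone.
C=C double bond → alkene.
pendant –CH2NH2: N on sp³ C, no adjacent C=O → amine.
C–O–C with sp³ carbons on both sides and no adjacent C=O → ether.
pendant –OC(=O)CH3: an acyloxy group → ester.
para-disubstituted benzene ring → arene.
pendant –CH2NH2: N on sp³ C, no adjacent C=O → amine.
–C(=O)– with carbon on both sides → ketone.
–C(=O)–O–C with C on the carbonyl side → ester.
–C(=O)OCH2CH3: carbonyl C bonded to C and to –OEt → ester.
Ester appears at: CH(OCOCH3), CH2COOCH2, COOCH2CH3 → 3.

3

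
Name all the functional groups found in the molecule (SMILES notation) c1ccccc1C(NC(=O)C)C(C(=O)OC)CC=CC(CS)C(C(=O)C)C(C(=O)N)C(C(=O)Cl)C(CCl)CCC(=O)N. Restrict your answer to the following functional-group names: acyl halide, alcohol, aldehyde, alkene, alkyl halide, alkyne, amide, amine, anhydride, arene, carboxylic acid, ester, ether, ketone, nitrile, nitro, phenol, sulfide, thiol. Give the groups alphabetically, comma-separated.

acyl halide, alkene, alkyl halide, amide, arene, ester, ketone, thiol

C6H5– phenyl ring → arene.
pendant –NHC(=O)CH3: N bonded to a carbonyl → amide (not amine).
pendant –COOCH3: carbonyl C bonded to C and –OCH3 → ester.
C=C double bond → alkene.
pendant –CH2SH → thiol.
pendant –COCH3: carbonyl C bonded to two carbons → ketone.
pendant –CONH2: carbonyl C bonded to C and N → amide.
pendant –C(=O)X: carbonyl C bonded to C and halogen → acyl halide.
pendant –CH2X: halogen on sp³ carbon → alkyl halide.
–C(=O)NH2: carbonyl C bonded to C and to N → amide (the N is not a separate amine).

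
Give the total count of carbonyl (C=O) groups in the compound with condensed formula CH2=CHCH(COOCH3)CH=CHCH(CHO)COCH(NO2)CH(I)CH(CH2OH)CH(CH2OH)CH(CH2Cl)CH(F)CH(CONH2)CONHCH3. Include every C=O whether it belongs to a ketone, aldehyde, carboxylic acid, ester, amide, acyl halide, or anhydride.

5

CH(COOCH3): ester, 1 C=O (running total 1).
CH(CHO): aldehyde, 1 C=O (running total 2).
CO: ketone, 1 C=O (running total 3).
CH(CONH2): amide, 1 C=O (running total 4).
CONHCH3: amide, 1 C=O (running total 5).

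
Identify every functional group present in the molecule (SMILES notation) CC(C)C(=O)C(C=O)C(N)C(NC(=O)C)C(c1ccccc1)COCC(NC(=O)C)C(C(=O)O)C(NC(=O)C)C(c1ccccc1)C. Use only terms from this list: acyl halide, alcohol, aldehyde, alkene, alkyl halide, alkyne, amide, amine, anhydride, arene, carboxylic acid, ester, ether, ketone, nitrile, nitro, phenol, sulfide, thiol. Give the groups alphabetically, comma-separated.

Reading the structure from left to right:
  CO: –C(=O)– with carbon on both sides → ketone.
  CH(CHO): pendant –CHO: carbonyl C bonded to C and H → aldehyde.
  CH(NH2): –NH2 on an sp³ carbon with no adjacent C=O → amine.
  CH(NHCOCH3): pendant –NHC(=O)CH3: N bonded to a carbonyl → amide (not amine).
  CH(C6H5): pendant –C6H5: benzene ring → arene.
  CH2OCH2: C–O–C with sp³ carbons on both sides and no adjacent C=O → ether.
  CH(NHCOCH3): pendant –NHC(=O)CH3: N bonded to a carbonyl → amide (not amine).
  CH(COOH): pendant –COOH: carbonyl C bonded to C and –OH → carboxylic acid.
  CH(NHCOCH3): pendant –NHC(=O)CH3: N bonded to a carbonyl → amide (not amine).
  CH(C6H5): pendant –C6H5: benzene ring → arene.

aldehyde, amide, amine, arene, carboxylic acid, ether, ketone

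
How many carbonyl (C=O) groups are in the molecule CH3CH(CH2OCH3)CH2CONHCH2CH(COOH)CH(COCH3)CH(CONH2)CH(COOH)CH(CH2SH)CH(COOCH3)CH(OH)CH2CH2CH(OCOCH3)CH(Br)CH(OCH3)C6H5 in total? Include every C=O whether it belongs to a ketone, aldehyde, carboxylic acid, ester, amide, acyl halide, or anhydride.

CH2CONHCH2: amide, 1 C=O (running total 1).
CH(COOH): carboxylic acid, 1 C=O (running total 2).
CH(COCH3): ketone, 1 C=O (running total 3).
CH(CONH2): amide, 1 C=O (running total 4).
CH(COOH): carboxylic acid, 1 C=O (running total 5).
CH(COOCH3): ester, 1 C=O (running total 6).
CH(OCOCH3): ester, 1 C=O (running total 7).

7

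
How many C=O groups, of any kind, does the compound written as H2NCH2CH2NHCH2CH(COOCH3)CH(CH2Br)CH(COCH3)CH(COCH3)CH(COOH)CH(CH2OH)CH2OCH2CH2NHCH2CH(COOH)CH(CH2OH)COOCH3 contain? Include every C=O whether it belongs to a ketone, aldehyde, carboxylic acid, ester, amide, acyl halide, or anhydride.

CH(COOCH3): ester, 1 C=O (running total 1).
CH(COCH3): ketone, 1 C=O (running total 2).
CH(COCH3): ketone, 1 C=O (running total 3).
CH(COOH): carboxylic acid, 1 C=O (running total 4).
CH(COOH): carboxylic acid, 1 C=O (running total 5).
COOCH3: ester, 1 C=O (running total 6).

6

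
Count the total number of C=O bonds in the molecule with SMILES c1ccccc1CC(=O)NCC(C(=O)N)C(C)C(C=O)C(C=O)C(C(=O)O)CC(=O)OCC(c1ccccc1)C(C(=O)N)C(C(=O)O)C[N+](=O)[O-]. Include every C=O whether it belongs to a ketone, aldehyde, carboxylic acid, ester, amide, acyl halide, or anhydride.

CH2CONHCH2: amide, 1 C=O (running total 1).
CH(CONH2): amide, 1 C=O (running total 2).
CH(CHO): aldehyde, 1 C=O (running total 3).
CH(CHO): aldehyde, 1 C=O (running total 4).
CH(COOH): carboxylic acid, 1 C=O (running total 5).
CH2COOCH2: ester, 1 C=O (running total 6).
CH(CONH2): amide, 1 C=O (running total 7).
CH(COOH): carboxylic acid, 1 C=O (running total 8).

8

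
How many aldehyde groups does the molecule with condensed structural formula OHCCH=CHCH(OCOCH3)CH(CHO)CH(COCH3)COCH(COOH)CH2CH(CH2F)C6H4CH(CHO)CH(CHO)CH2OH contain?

Reading the structure from left to right:
  OHC: terminal –CHO: carbonyl C bonded to H and C → aldehyde.
  CH=CH: C=C double bond → alkene.
  CH(OCOCH3): pendant –OC(=O)CH3: an acyloxy group → ester.
  CH(CHO): pendant –CHO: carbonyl C bonded to C and H → aldehyde.
  CH(COCH3): pendant –COCH3: carbonyl C bonded to two carbons → ketone.
  CO: –C(=O)– with carbon on both sides → ketone.
  CH(COOH): pendant –COOH: carbonyl C bonded to C and –OH → carboxylic acid.
  CH(CH2F): pendant –CH2X: halogen on sp³ carbon → alkyl halide.
  C6H4: para-disubstituted benzene ring → arene.
  CH(CHO): pendant –CHO: carbonyl C bonded to C and H → aldehyde.
  CH(CHO): pendant –CHO: carbonyl C bonded to C and H → aldehyde.
  CH2OH: –OH on an sp³ carbon → alcohol.
Aldehyde appears at: OHC, CH(CHO), CH(CHO), CH(CHO) → 4.

4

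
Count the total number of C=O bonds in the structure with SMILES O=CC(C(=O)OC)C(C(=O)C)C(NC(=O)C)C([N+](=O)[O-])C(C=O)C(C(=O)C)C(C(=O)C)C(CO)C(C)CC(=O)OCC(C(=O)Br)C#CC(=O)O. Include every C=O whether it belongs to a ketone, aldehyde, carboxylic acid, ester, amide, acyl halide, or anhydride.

OHC: aldehyde, 1 C=O (running total 1).
CH(COOCH3): ester, 1 C=O (running total 2).
CH(COCH3): ketone, 1 C=O (running total 3).
CH(NHCOCH3): amide, 1 C=O (running total 4).
CH(CHO): aldehyde, 1 C=O (running total 5).
CH(COCH3): ketone, 1 C=O (running total 6).
CH(COCH3): ketone, 1 C=O (running total 7).
CH2COOCH2: ester, 1 C=O (running total 8).
CH(COBr): acyl halide, 1 C=O (running total 9).
COOH: carboxylic acid, 1 C=O (running total 10).

10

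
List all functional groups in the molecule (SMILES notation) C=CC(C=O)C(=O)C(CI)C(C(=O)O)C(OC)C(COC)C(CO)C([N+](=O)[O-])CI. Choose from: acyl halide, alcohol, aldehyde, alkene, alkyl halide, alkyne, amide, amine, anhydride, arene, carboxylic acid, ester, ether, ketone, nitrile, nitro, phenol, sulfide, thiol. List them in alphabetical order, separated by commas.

Working along the chain:
  CH2=CH: C=C double bond → alkene.
  CH(CHO): pendant –CHO: carbonyl C bonded to C and H → aldehyde.
  CO: –C(=O)– with carbon on both sides → ketone.
  CH(CH2I): pendant –CH2X: halogen on sp³ carbon → alkyl halide.
  CH(COOH): pendant –COOH: carbonyl C bonded to C and –OH → carboxylic acid.
  CH(OCH3): pendant –OCH3: C–O–C with sp³ C, no adjacent C=O → ether.
  CH(CH2OCH3): pendant –CH2OCH3: C–O–C linkage → ether.
  CH(CH2OH): pendant –CH2OH on an sp³ backbone C → alcohol.
  CH(NO2): –NO2 on an sp³ carbon → nitro (the N=O is not a carbonyl).
  CH2I: halogen on an sp³ carbon → alkyl halide.

alcohol, aldehyde, alkene, alkyl halide, carboxylic acid, ether, ketone, nitro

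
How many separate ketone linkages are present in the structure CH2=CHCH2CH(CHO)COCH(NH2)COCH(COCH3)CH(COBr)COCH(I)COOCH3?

4

Working along the chain:
  CH2=CH: C=C double bond → alkene.
  CH(CHO): pendant –CHO: carbonyl C bonded to C and H → aldehyde.
  CO: –C(=O)– with carbon on both sides → ketone.
  CH(NH2): –NH2 on an sp³ carbon with no adjacent C=O → amine.
  CO: –C(=O)– with carbon on both sides → ketone.
  CH(COCH3): pendant –COCH3: carbonyl C bonded to two carbons → ketone.
  CH(COBr): pendant –C(=O)X: carbonyl C bonded to C and halogen → acyl halide.
  CO: –C(=O)– with carbon on both sides → ketone.
  CH(I): halogen on an sp³ carbon → alkyl halide.
  COOCH3: –C(=O)OCH3: carbonyl C bonded to C and to –OCH3 → ester (not ketone + ether).
Ketone appears at: CO, CO, CH(COCH3), CO → 4.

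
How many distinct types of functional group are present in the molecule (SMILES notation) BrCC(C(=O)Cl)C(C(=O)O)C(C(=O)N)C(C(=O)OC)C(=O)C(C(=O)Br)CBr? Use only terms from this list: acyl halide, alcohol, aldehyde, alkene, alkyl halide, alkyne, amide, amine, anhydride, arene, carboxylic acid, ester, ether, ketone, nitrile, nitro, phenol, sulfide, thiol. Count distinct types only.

6

Reading the structure from left to right:
  BrCH2: halogen on an sp³ carbon → alkyl halide.
  CH(COCl): pendant –C(=O)X: carbonyl C bonded to C and halogen → acyl halide.
  CH(COOH): pendant –COOH: carbonyl C bonded to C and –OH → carboxylic acid.
  CH(CONH2): pendant –CONH2: carbonyl C bonded to C and N → amide.
  CH(COOCH3): pendant –COOCH3: carbonyl C bonded to C and –OCH3 → ester.
  CO: –C(=O)– with carbon on both sides → ketone.
  CH(COBr): pendant –C(=O)X: carbonyl C bonded to C and halogen → acyl halide.
  CH2Br: halogen on an sp³ carbon → alkyl halide.
Distinct types present: acyl halide, alkyl halide, amide, carboxylic acid, ester, ketone.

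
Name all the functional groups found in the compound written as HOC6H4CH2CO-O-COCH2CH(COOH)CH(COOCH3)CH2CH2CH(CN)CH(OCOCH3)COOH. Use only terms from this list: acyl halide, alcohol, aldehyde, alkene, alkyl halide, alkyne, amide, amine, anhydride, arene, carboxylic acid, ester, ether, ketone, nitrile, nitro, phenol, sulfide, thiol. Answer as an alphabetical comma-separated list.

Reading the structure from left to right:
  HOC6H4: –OH attached directly to an aromatic ring → phenol (not alcohol); the ring itself is an arene.
  CH2CO-O-COCH2: two acyl groups sharing one oxygen, –C(=O)–O–C(=O)– → anhydride.
  CH(COOH): pendant –COOH: carbonyl C bonded to C and –OH → carboxylic acid.
  CH(COOCH3): pendant –COOCH3: carbonyl C bonded to C and –OCH3 → ester.
  CH(CN): pendant –C≡N: nitrile.
  CH(OCOCH3): pendant –OC(=O)CH3: an acyloxy group → ester.
  COOH: –COOH: carbonyl C bonded to –OH and C → carboxylic acid (the –OH is not a separate alcohol).

anhydride, arene, carboxylic acid, ester, nitrile, phenol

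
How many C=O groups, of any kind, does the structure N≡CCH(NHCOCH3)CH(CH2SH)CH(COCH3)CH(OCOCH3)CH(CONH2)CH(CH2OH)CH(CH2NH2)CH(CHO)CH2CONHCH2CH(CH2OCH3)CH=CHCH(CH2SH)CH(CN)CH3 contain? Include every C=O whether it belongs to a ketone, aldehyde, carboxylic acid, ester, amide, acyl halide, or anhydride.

CH(NHCOCH3): amide, 1 C=O (running total 1).
CH(COCH3): ketone, 1 C=O (running total 2).
CH(OCOCH3): ester, 1 C=O (running total 3).
CH(CONH2): amide, 1 C=O (running total 4).
CH(CHO): aldehyde, 1 C=O (running total 5).
CH2CONHCH2: amide, 1 C=O (running total 6).

6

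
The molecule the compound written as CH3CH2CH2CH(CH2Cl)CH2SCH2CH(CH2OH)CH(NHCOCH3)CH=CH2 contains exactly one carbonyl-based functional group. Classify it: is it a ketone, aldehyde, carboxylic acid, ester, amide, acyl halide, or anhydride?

The carbonyl is in the CH(NHCOCH3) segment: pendant –NHC(=O)CH3: N bonded to a carbonyl → amide (not amine).

amide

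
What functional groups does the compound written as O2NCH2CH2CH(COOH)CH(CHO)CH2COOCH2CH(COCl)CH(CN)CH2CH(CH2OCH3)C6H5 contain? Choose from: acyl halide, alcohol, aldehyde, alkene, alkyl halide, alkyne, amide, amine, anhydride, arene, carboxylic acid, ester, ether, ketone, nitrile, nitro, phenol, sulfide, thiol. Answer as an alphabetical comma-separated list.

acyl halide, aldehyde, arene, carboxylic acid, ester, ether, nitrile, nitro

Reading the structure from left to right:
  O2NCH2: –NO2 on carbon → nitro group.
  CH(COOH): pendant –COOH: carbonyl C bonded to C and –OH → carboxylic acid.
  CH(CHO): pendant –CHO: carbonyl C bonded to C and H → aldehyde.
  CH2COOCH2: –C(=O)–O–C with C on the carbonyl side → ester.
  CH(COCl): pendant –C(=O)X: carbonyl C bonded to C and halogen → acyl halide.
  CH(CN): pendant –C≡N: nitrile.
  CH(CH2OCH3): pendant –CH2OCH3: C–O–C linkage → ether.
  C6H5: –C6H5 phenyl ring → arene.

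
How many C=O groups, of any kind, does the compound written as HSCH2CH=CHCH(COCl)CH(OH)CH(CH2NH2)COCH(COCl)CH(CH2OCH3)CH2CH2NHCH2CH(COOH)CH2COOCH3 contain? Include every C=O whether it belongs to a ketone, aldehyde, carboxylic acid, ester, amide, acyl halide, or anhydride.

5

CH(COCl): acyl halide, 1 C=O (running total 1).
CO: ketone, 1 C=O (running total 2).
CH(COCl): acyl halide, 1 C=O (running total 3).
CH(COOH): carboxylic acid, 1 C=O (running total 4).
COOCH3: ester, 1 C=O (running total 5).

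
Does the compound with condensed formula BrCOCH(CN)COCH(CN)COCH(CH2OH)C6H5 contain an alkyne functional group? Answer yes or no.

no

Reading the structure from left to right:
  BrCO: –C(=O)Br: carbonyl C bonded to C and to a halogen → acyl halide (not alkyl halide).
  CH(CN): pendant –C≡N: nitrile.
  CO: –C(=O)– with carbon on both sides → ketone.
  CH(CN): pendant –C≡N: nitrile.
  CO: –C(=O)– with carbon on both sides → ketone.
  CH(CH2OH): pendant –CH2OH on an sp³ backbone C → alcohol.
  C6H5: –C6H5 phenyl ring → arene.
In CH(CN), the triple bond is C≡N, not C≡C, so it is a nitrile.
The groups actually present are: acyl halide, alcohol, arene, ketone, nitrile.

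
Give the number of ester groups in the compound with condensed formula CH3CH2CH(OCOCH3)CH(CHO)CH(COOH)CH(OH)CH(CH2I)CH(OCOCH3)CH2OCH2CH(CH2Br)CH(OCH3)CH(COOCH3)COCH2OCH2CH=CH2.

3

Working along the chain:
  CH(OCOCH3): pendant –OC(=O)CH3: an acyloxy group → ester.
  CH(CHO): pendant –CHO: carbonyl C bonded to C and H → aldehyde.
  CH(COOH): pendant –COOH: carbonyl C bonded to C and –OH → carboxylic acid.
  CH(OH): –OH on an sp³ carbon → alcohol (secondary).
  CH(CH2I): pendant –CH2X: halogen on sp³ carbon → alkyl halide.
  CH(OCOCH3): pendant –OC(=O)CH3: an acyloxy group → ester.
  CH2OCH2: C–O–C with sp³ carbons on both sides and no adjacent C=O → ether.
  CH(CH2Br): pendant –CH2X: halogen on sp³ carbon → alkyl halide.
  CH(OCH3): pendant –OCH3: C–O–C with sp³ C, no adjacent C=O → ether.
  CH(COOCH3): pendant –COOCH3: carbonyl C bonded to C and –OCH3 → ester.
  CO: –C(=O)– with carbon on both sides → ketone.
  CH2OCH2: C–O–C with sp³ carbons on both sides and no adjacent C=O → ether.
  CH=CH2: C=C double bond → alkene.
Ester appears at: CH(OCOCH3), CH(OCOCH3), CH(COOCH3) → 3.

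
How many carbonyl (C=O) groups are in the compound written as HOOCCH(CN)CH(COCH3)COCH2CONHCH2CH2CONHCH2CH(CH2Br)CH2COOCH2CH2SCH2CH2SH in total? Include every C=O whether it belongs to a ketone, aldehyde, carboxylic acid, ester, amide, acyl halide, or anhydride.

HOOC: carboxylic acid, 1 C=O (running total 1).
CH(COCH3): ketone, 1 C=O (running total 2).
CO: ketone, 1 C=O (running total 3).
CH2CONHCH2: amide, 1 C=O (running total 4).
CH2CONHCH2: amide, 1 C=O (running total 5).
CH2COOCH2: ester, 1 C=O (running total 6).

6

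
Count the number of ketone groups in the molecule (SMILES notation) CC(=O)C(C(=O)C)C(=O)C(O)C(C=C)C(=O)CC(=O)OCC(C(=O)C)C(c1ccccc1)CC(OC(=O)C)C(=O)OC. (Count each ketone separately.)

5

Taking each segment in turn:
  CO: –C(=O)– with carbon on both sides → ketone.
  CH(COCH3): pendant –COCH3: carbonyl C bonded to two carbons → ketone.
  CO: –C(=O)– with carbon on both sides → ketone.
  CH(OH): –OH on an sp³ carbon → alcohol (secondary).
  CH(CH=CH2): pendant –CH=CH2: C=C double bond → alkene.
  CO: –C(=O)– with carbon on both sides → ketone.
  CH2COOCH2: –C(=O)–O–C with C on the carbonyl side → ester.
  CH(COCH3): pendant –COCH3: carbonyl C bonded to two carbons → ketone.
  CH(C6H5): pendant –C6H5: benzene ring → arene.
  CH(OCOCH3): pendant –OC(=O)CH3: an acyloxy group → ester.
  COOCH3: –C(=O)OCH3: carbonyl C bonded to C and to –OCH3 → ester (not ketone + ether).
Ketone appears at: CO, CH(COCH3), CO, CO, CH(COCH3) → 5.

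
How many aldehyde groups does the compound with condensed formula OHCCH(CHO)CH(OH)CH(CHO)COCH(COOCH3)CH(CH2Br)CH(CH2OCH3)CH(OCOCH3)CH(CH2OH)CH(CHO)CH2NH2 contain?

4

Taking each segment in turn:
  OHC: terminal –CHO: carbonyl C bonded to H and C → aldehyde.
  CH(CHO): pendant –CHO: carbonyl C bonded to C and H → aldehyde.
  CH(OH): –OH on an sp³ carbon → alcohol (secondary).
  CH(CHO): pendant –CHO: carbonyl C bonded to C and H → aldehyde.
  CO: –C(=O)– with carbon on both sides → ketone.
  CH(COOCH3): pendant –COOCH3: carbonyl C bonded to C and –OCH3 → ester.
  CH(CH2Br): pendant –CH2X: halogen on sp³ carbon → alkyl halide.
  CH(CH2OCH3): pendant –CH2OCH3: C–O–C linkage → ether.
  CH(OCOCH3): pendant –OC(=O)CH3: an acyloxy group → ester.
  CH(CH2OH): pendant –CH2OH on an sp³ backbone C → alcohol.
  CH(CHO): pendant –CHO: carbonyl C bonded to C and H → aldehyde.
  CH2NH2: –NH2 on an sp³ carbon with no adjacent C=O → amine.
Aldehyde appears at: OHC, CH(CHO), CH(CHO), CH(CHO) → 4.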